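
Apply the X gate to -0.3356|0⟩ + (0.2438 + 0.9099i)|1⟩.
(0.2438 + 0.9099i)|0⟩ - 0.3356|1⟩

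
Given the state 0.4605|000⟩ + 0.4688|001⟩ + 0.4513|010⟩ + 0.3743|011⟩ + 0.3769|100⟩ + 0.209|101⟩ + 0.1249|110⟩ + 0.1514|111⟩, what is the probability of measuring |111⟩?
0.02292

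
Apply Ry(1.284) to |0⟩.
0.8009|0⟩ + 0.5988|1⟩

Ry(1.284) = [[cos(θ/2), −sin(θ/2)], [sin(θ/2), cos(θ/2)]]; θ = 1.284, cos(θ/2) ≈ 0.8009, sin(θ/2) ≈ 0.598798.
With a = amp(|0⟩) = 1 and b = amp(|1⟩) = 0:
new amp(|0⟩) = (0.8009)·a + (-0.598798)·b = 0.8009
new amp(|1⟩) = (0.598798)·a + (0.8009)·b = 0.5988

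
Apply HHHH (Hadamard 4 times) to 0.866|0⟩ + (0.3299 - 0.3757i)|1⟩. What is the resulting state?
0.866|0⟩ + (0.3299 - 0.3757i)|1⟩

H² = I, so an even number of Hadamards cancels: H^4 = I and the state is unchanged.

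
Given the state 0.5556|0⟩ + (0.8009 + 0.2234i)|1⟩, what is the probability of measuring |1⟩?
0.6913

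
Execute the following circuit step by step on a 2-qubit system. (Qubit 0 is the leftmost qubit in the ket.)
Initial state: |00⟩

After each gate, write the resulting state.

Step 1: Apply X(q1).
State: |01⟩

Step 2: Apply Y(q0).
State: i|11⟩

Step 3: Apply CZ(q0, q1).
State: -i|11⟩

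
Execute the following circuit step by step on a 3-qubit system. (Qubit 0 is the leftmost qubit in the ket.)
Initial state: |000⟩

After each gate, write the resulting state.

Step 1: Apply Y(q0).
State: i|100⟩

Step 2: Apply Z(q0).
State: -i|100⟩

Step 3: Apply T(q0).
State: (1/√2 - (1/√2)i)|100⟩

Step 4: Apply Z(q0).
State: (-1/√2 + (1/√2)i)|100⟩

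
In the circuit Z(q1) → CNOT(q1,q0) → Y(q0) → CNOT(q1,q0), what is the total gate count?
4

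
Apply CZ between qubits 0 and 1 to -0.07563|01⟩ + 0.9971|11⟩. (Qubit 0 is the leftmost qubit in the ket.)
-0.07563|01⟩ - 0.9971|11⟩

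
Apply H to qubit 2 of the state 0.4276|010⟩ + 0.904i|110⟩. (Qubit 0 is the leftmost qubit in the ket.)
0.3024|010⟩ + 0.3024|011⟩ + 0.6392i|110⟩ + 0.6392i|111⟩

H on qubit 2 mixes each pair of kets that differ only in qubit 2: amplitudes (a, b) of (|…0…⟩, |…1…⟩) become ((a + b)/√2, (a − b)/√2). Kets absent from the input have amplitude 0.
(|010⟩, |011⟩): (a, b) = (0.4276, 0) → (0.3024, 0.3024)
(|110⟩, |111⟩): (a, b) = (0.904i, 0) → (0.6392i, 0.6392i)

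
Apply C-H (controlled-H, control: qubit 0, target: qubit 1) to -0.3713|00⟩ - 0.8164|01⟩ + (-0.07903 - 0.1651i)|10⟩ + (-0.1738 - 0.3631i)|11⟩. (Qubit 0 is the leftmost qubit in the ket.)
-0.3713|00⟩ - 0.8164|01⟩ + (-0.1788 - 0.3735i)|10⟩ + (0.06701 + 0.14i)|11⟩

C-H leaves the control-|0⟩ kets |00⟩, |01⟩ unchanged and applies H to qubit 1 on the control-|1⟩ pair (|10⟩, |11⟩).
H = [[1/√2, 1/√2], [1/√2, -1/√2]].
With a = amp(|10⟩) = (-0.07903 - 0.1651i) and b = amp(|11⟩) = (-0.1738 - 0.3631i):
new amp(|10⟩) = (1/√2)·a + (1/√2)·b = (-0.1788 - 0.3735i)
new amp(|11⟩) = (1/√2)·a + (-1/√2)·b = (0.06701 + 0.14i)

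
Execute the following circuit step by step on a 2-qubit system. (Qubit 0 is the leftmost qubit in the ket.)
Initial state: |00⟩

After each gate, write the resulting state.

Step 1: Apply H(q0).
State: 1/√2|00⟩ + 1/√2|10⟩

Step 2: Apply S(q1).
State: 1/√2|00⟩ + 1/√2|10⟩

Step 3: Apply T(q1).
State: 1/√2|00⟩ + 1/√2|10⟩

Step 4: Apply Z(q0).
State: 1/√2|00⟩ - 1/√2|10⟩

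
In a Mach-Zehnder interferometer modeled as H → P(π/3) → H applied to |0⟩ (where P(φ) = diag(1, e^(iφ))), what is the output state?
(0.75 + 0.433i)|0⟩ + (0.25 - 0.433i)|1⟩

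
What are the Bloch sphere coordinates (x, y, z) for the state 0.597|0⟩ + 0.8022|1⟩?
(0.9578, 0, -0.2871)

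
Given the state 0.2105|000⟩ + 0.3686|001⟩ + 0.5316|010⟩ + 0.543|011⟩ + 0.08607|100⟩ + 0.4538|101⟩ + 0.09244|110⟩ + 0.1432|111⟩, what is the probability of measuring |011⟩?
0.2948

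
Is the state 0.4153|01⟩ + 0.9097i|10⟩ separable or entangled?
Entangled

Writing the state as a|00⟩ + b|01⟩ + c|10⟩ + d|11⟩, it is a product state iff ad − bc = 0.
Here (a, b, c, d) = (0, 0.4153, 0.9097i, 0): ad − bc = (0)(0) − (0.4153)(0.9097i) = -0.3778i ≠ 0, so the state is entangled.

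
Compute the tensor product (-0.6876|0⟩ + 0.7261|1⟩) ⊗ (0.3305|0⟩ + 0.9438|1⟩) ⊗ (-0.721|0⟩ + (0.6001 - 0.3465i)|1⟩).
0.1638|000⟩ + (-0.1364 + 0.07874i)|001⟩ + 0.4679|010⟩ + (-0.3894 + 0.2249i)|011⟩ - 0.173|100⟩ + (0.144 - 0.08315i)|101⟩ - 0.4941|110⟩ + (0.4112 - 0.2375i)|111⟩

amp(|b₁b₂…⟩) = product of the factor amplitudes for bits b₁, b₂, …; only kets whose every factor amplitude is nonzero survive.
|000⟩: (-0.6876)(0.3305)(-0.721) = 0.1638
|001⟩: (-0.6876)(0.3305)(0.6001 - 0.3465i) = (-0.1364 + 0.07874i)
|010⟩: (-0.6876)(0.9438)(-0.721) = 0.4679
|011⟩: (-0.6876)(0.9438)(0.6001 - 0.3465i) = (-0.3894 + 0.2249i)
|100⟩: (0.7261)(0.3305)(-0.721) = -0.173
|101⟩: (0.7261)(0.3305)(0.6001 - 0.3465i) = (0.144 - 0.08315i)
|110⟩: (0.7261)(0.9438)(-0.721) = -0.4941
|111⟩: (0.7261)(0.9438)(0.6001 - 0.3465i) = (0.4112 - 0.2375i)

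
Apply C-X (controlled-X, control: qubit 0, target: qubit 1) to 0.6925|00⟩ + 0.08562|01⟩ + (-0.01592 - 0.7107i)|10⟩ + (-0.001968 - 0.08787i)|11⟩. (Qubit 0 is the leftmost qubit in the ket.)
0.6925|00⟩ + 0.08562|01⟩ + (-0.001968 - 0.08787i)|10⟩ + (-0.01592 - 0.7107i)|11⟩

C-X leaves the control-|0⟩ kets |00⟩, |01⟩ unchanged and applies X to qubit 1 on the control-|1⟩ pair (|10⟩, |11⟩).
X = [[0, 1], [1, 0]].
With a = amp(|10⟩) = (-0.01592 - 0.7107i) and b = amp(|11⟩) = (-0.001968 - 0.08787i):
new amp(|10⟩) = (1)·b = (-0.001968 - 0.08787i)
new amp(|11⟩) = (1)·a = (-0.01592 - 0.7107i)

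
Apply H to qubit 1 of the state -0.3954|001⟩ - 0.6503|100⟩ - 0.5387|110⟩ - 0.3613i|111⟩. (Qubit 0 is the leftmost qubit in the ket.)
-0.2796|001⟩ - 0.2796|011⟩ - 0.8407|100⟩ - 0.2555i|101⟩ - 0.07891|110⟩ + 0.2555i|111⟩

H on qubit 1 mixes each pair of kets that differ only in qubit 1: amplitudes (a, b) of (|…0…⟩, |…1…⟩) become ((a + b)/√2, (a − b)/√2). Kets absent from the input have amplitude 0.
(|001⟩, |011⟩): (a, b) = (-0.3954, 0) → (-0.2796, -0.2796)
(|100⟩, |110⟩): (a, b) = (-0.6503, -0.5387) → (-0.8407, -0.07891)
(|101⟩, |111⟩): (a, b) = (0, -0.3613i) → (-0.2555i, 0.2555i)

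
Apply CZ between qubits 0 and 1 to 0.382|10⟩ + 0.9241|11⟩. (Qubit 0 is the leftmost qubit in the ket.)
0.382|10⟩ - 0.9241|11⟩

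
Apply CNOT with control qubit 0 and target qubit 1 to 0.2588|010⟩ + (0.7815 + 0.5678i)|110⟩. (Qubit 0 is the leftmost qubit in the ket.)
0.2588|010⟩ + (0.7815 + 0.5678i)|100⟩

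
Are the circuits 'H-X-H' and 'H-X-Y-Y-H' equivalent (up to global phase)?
Yes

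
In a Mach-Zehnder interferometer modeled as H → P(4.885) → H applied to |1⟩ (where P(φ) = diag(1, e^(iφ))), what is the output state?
(0.4141 + 0.4926i)|0⟩ + (0.5859 - 0.4926i)|1⟩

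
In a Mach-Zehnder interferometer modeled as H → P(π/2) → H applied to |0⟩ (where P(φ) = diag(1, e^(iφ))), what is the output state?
(1/2 + (1/2)i)|0⟩ + (1/2 - (1/2)i)|1⟩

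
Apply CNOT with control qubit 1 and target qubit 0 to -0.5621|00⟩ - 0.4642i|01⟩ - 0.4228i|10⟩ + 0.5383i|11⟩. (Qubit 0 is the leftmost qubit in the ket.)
-0.5621|00⟩ + 0.5383i|01⟩ - 0.4228i|10⟩ - 0.4642i|11⟩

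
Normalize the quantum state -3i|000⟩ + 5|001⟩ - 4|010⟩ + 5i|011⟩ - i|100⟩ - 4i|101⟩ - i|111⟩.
-0.3111i|000⟩ + 0.5185|001⟩ - 0.4148|010⟩ + 0.5185i|011⟩ - 0.1037i|100⟩ - 0.4148i|101⟩ - 0.1037i|111⟩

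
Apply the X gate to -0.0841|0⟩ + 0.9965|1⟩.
0.9965|0⟩ - 0.0841|1⟩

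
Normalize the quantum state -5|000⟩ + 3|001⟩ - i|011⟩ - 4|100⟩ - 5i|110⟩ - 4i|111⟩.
-0.5213|000⟩ + 0.3128|001⟩ - 0.1043i|011⟩ - 0.417|100⟩ - 0.5213i|110⟩ - 0.417i|111⟩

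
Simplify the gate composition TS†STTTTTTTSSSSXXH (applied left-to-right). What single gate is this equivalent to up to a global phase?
H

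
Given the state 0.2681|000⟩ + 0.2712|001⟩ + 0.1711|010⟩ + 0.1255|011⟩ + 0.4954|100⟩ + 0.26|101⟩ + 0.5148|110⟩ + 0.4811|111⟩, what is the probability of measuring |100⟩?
0.2454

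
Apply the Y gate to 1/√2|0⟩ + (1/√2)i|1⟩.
1/√2|0⟩ + (1/√2)i|1⟩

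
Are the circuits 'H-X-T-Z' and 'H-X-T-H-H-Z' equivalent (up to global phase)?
Yes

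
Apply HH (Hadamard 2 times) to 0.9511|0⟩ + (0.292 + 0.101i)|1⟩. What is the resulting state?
0.9511|0⟩ + (0.292 + 0.101i)|1⟩

H² = I, so an even number of Hadamards cancels: H^2 = I and the state is unchanged.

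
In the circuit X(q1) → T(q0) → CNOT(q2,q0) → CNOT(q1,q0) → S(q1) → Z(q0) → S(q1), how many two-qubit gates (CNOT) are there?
2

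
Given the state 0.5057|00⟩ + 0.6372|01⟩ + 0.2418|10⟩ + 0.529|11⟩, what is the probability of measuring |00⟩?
0.2557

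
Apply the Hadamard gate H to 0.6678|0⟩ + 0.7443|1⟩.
0.9985|0⟩ - 0.05409|1⟩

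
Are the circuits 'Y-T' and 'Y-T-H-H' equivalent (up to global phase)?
Yes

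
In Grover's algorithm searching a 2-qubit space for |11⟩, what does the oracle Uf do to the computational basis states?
Uf|x⟩ = -|x⟩ if x = 11, else |x⟩ (phase flip on target)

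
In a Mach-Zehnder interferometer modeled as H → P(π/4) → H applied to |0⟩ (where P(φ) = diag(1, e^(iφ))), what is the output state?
(0.8536 + (1/√8)i)|0⟩ + (0.1464 - (1/√8)i)|1⟩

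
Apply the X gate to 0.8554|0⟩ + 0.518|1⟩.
0.518|0⟩ + 0.8554|1⟩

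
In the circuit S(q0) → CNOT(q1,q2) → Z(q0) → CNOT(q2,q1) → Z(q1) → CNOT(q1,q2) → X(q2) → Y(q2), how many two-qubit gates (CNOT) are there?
3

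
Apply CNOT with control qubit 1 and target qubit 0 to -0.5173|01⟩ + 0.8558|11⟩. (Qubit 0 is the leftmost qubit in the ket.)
0.8558|01⟩ - 0.5173|11⟩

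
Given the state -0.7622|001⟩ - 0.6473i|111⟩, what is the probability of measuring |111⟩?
0.419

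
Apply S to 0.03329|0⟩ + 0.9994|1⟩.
0.03329|0⟩ + 0.9994i|1⟩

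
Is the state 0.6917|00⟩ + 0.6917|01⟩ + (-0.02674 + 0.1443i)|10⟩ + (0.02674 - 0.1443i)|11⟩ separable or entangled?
Entangled

Writing the state as a|00⟩ + b|01⟩ + c|10⟩ + d|11⟩, it is a product state iff ad − bc = 0.
Here (a, b, c, d) = (0.6917, 0.6917, (-0.02674 + 0.1443i), (0.02674 - 0.1443i)): ad − bc = (0.6917)(0.02674 - 0.1443i) − (0.6917)(-0.02674 + 0.1443i) = (0.03699 - 0.1996i) ≠ 0, so the state is entangled.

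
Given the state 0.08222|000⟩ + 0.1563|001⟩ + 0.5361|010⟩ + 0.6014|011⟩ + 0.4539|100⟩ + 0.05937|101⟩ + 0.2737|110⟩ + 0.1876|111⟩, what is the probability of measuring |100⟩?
0.206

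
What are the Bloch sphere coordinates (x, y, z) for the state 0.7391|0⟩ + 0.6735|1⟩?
(0.9956, 0, 0.09267)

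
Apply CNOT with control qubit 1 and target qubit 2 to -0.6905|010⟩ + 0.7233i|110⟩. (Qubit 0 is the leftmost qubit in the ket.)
-0.6905|011⟩ + 0.7233i|111⟩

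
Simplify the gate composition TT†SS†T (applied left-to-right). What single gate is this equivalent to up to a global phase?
T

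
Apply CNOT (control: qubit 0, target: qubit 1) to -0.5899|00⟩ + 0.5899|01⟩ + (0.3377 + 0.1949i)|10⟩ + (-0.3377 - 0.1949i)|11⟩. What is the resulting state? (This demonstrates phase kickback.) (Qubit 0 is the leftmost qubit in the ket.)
-0.5899|00⟩ + 0.5899|01⟩ + (-0.3377 - 0.1949i)|10⟩ + (0.3377 + 0.1949i)|11⟩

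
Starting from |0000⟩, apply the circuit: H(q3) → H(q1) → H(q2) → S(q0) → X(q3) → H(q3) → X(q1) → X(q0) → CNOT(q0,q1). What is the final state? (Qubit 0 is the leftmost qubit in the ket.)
1/2|1000⟩ + 1/2|1010⟩ + 1/2|1100⟩ + 1/2|1110⟩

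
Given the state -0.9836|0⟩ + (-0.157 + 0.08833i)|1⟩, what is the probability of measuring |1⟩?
0.03245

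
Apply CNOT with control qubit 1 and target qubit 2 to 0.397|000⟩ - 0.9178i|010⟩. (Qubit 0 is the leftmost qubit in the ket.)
0.397|000⟩ - 0.9178i|011⟩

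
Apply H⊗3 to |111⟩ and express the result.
1/√8|000⟩ - 1/√8|001⟩ - 1/√8|010⟩ + 1/√8|011⟩ - 1/√8|100⟩ + 1/√8|101⟩ + 1/√8|110⟩ - 1/√8|111⟩

H⊗3 gives amp(|y⟩) = (1/2√2) Σ_x (−1)^(x·y) amp(|x⟩), where x·y is the number of positions in which both x and y have a 1.
|000⟩: (1)/(2√2) = 1/√8
|001⟩: (-1)/(2√2) = -1/√8
|010⟩: (-1)/(2√2) = -1/√8
|011⟩: (1)/(2√2) = 1/√8
|100⟩: (-1)/(2√2) = -1/√8
|101⟩: (1)/(2√2) = 1/√8
|110⟩: (1)/(2√2) = 1/√8
|111⟩: (-1)/(2√2) = -1/√8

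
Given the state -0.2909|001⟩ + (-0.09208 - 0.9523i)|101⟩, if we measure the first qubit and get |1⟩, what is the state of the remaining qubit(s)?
(-0.09624 - 0.9954i)|01⟩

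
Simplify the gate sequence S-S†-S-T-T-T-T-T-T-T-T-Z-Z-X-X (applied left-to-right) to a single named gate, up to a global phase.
S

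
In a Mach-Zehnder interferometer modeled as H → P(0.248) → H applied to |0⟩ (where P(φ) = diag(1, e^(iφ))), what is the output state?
(0.9847 + 0.1227i)|0⟩ + (0.0153 - 0.1227i)|1⟩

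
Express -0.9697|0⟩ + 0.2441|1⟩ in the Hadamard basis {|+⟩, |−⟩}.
-0.5131|+⟩ - 0.8583|−⟩

With |ψ⟩ = α|0⟩ + β|1⟩, the Hadamard-basis coefficients are ⟨+|ψ⟩ = (α + β)/√2 and ⟨−|ψ⟩ = (α − β)/√2.
Here α = -0.9697, β = 0.2441: (α + β)/√2 = -0.5131, (α − β)/√2 = -0.8583.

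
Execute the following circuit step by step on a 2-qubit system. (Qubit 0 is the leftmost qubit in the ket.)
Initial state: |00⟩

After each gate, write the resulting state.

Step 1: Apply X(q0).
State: |10⟩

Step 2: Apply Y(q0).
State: -i|00⟩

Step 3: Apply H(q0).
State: -(1/√2)i|00⟩ - (1/√2)i|10⟩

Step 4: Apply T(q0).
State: -(1/√2)i|00⟩ + (1/2 - (1/2)i)|10⟩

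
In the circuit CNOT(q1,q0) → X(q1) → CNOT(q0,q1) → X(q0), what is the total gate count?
4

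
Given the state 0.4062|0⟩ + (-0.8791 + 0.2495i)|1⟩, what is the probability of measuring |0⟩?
0.165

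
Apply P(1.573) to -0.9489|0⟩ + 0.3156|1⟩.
-0.9489|0⟩ + (-0.0006955 + 0.3156i)|1⟩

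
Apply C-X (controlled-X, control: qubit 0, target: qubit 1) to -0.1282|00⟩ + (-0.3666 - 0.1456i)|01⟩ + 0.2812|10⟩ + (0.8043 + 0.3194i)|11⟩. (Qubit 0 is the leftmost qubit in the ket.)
-0.1282|00⟩ + (-0.3666 - 0.1456i)|01⟩ + (0.8043 + 0.3194i)|10⟩ + 0.2812|11⟩

C-X leaves the control-|0⟩ kets |00⟩, |01⟩ unchanged and applies X to qubit 1 on the control-|1⟩ pair (|10⟩, |11⟩).
X = [[0, 1], [1, 0]].
With a = amp(|10⟩) = 0.2812 and b = amp(|11⟩) = (0.8043 + 0.3194i):
new amp(|10⟩) = (1)·b = (0.8043 + 0.3194i)
new amp(|11⟩) = (1)·a = 0.2812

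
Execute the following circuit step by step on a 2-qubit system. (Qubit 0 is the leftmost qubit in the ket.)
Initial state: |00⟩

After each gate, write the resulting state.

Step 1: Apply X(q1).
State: |01⟩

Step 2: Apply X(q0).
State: |11⟩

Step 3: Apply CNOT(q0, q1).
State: |10⟩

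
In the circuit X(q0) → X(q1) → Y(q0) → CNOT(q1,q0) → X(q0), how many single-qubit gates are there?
4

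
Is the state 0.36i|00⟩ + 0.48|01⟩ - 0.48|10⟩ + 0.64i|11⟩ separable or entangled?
Separable

Writing the state as a|00⟩ + b|01⟩ + c|10⟩ + d|11⟩, it is a product state iff ad − bc = 0.
Here (a, b, c, d) = (0.36i, 0.48, -0.48, 0.64i): ad − bc = (0.36i)(0.64i) − (0.48)(-0.48) = 0, so the state is separable.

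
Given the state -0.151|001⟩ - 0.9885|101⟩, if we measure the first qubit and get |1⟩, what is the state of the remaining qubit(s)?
-|01⟩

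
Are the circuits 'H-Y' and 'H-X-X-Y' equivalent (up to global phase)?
Yes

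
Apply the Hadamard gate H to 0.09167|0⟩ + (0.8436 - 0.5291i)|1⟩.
(0.6613 - 0.3741i)|0⟩ + (-0.5317 + 0.3741i)|1⟩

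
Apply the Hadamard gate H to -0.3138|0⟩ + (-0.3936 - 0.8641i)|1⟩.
(-0.5002 - 0.611i)|0⟩ + (0.05643 + 0.611i)|1⟩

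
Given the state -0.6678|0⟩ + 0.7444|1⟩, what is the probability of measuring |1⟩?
0.5541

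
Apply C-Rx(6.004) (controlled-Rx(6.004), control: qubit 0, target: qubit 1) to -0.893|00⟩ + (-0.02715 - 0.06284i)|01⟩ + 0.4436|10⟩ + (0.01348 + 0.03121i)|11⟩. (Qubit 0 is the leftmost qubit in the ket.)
-0.893|00⟩ + (-0.02715 - 0.06284i)|01⟩ + (-0.4349 - 0.001876i)|10⟩ + (-0.01335 - 0.09263i)|11⟩

C-Rx(6.004) leaves the control-|0⟩ kets |00⟩, |01⟩ unchanged and applies Rx(6.004) to qubit 1 on the control-|1⟩ pair (|10⟩, |11⟩).
Rx(6.004) = [[cos(θ/2), −i·sin(θ/2)], [−i·sin(θ/2), cos(θ/2)]]; θ = 6.004, cos(θ/2) ≈ -0.990273, sin(θ/2) ≈ 0.13914.
With a = amp(|10⟩) = 0.4436 and b = amp(|11⟩) = (0.01348 + 0.03121i):
new amp(|10⟩) = (-0.990273)·a + (-0.13914i)·b = (-0.4349 - 0.001876i)
new amp(|11⟩) = (-0.13914i)·a + (-0.990273)·b = (-0.01335 - 0.09263i)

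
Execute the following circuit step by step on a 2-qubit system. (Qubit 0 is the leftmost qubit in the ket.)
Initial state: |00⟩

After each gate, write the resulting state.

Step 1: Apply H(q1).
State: 1/√2|00⟩ + 1/√2|01⟩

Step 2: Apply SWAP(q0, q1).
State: 1/√2|00⟩ + 1/√2|10⟩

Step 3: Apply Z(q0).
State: 1/√2|00⟩ - 1/√2|10⟩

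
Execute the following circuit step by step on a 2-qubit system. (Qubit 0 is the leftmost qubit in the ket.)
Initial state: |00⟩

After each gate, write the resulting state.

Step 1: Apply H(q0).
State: 1/√2|00⟩ + 1/√2|10⟩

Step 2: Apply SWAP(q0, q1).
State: 1/√2|00⟩ + 1/√2|01⟩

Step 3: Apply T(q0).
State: 1/√2|00⟩ + 1/√2|01⟩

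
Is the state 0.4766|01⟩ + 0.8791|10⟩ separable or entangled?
Entangled

Writing the state as a|00⟩ + b|01⟩ + c|10⟩ + d|11⟩, it is a product state iff ad − bc = 0.
Here (a, b, c, d) = (0, 0.4766, 0.8791, 0): ad − bc = (0)(0) − (0.4766)(0.8791) = -0.419 ≠ 0, so the state is entangled.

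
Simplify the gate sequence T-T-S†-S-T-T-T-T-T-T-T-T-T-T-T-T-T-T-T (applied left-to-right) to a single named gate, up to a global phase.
T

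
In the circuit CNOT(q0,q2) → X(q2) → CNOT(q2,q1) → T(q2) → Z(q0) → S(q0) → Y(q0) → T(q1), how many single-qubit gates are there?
6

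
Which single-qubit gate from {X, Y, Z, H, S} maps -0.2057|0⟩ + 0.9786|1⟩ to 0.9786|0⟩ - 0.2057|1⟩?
X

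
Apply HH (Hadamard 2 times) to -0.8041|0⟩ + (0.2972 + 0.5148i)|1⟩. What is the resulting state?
-0.8041|0⟩ + (0.2972 + 0.5148i)|1⟩

H² = I, so an even number of Hadamards cancels: H^2 = I and the state is unchanged.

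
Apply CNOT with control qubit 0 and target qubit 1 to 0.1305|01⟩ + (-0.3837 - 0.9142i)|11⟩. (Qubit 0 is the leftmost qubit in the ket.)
0.1305|01⟩ + (-0.3837 - 0.9142i)|10⟩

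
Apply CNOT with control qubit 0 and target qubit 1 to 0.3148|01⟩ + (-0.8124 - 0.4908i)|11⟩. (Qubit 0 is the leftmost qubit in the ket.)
0.3148|01⟩ + (-0.8124 - 0.4908i)|10⟩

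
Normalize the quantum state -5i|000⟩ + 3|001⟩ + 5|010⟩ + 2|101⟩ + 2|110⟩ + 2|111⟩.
-0.5934i|000⟩ + 0.356|001⟩ + 0.5934|010⟩ + 0.2374|101⟩ + 0.2374|110⟩ + 0.2374|111⟩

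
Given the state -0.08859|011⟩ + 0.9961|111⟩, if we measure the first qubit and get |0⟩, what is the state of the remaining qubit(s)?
-|11⟩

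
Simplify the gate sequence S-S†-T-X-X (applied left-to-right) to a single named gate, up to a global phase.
T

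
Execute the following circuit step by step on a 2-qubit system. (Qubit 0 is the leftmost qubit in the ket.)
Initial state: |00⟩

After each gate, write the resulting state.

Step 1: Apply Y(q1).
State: i|01⟩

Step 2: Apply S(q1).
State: -|01⟩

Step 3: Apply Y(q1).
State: i|00⟩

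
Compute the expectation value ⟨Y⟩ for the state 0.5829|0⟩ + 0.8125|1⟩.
0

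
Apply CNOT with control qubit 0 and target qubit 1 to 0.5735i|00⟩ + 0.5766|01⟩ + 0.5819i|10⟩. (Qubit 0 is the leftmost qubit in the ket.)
0.5735i|00⟩ + 0.5766|01⟩ + 0.5819i|11⟩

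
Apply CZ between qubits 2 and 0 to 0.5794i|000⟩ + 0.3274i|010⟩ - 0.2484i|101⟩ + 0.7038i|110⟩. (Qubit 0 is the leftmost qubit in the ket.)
0.5794i|000⟩ + 0.3274i|010⟩ + 0.2484i|101⟩ + 0.7038i|110⟩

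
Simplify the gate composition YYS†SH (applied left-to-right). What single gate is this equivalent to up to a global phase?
H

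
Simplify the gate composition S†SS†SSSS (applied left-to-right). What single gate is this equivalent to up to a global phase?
S†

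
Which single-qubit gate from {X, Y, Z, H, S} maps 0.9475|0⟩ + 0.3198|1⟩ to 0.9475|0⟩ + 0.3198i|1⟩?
S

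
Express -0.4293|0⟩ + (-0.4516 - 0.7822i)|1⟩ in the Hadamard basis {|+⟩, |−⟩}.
(-0.6229 - 0.5531i)|+⟩ + (0.01577 + 0.5531i)|−⟩

With |ψ⟩ = α|0⟩ + β|1⟩, the Hadamard-basis coefficients are ⟨+|ψ⟩ = (α + β)/√2 and ⟨−|ψ⟩ = (α − β)/√2.
Here α = -0.4293, β = (-0.4516 - 0.7822i): (α + β)/√2 = (-0.6229 - 0.5531i), (α − β)/√2 = (0.01577 + 0.5531i).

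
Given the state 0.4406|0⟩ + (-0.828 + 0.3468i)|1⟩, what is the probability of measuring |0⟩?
0.1941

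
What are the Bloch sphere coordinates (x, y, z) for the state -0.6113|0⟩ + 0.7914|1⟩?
(-0.9676, 0, -0.2526)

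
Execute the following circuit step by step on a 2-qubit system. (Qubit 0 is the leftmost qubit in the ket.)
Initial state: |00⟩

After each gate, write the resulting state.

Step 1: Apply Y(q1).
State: i|01⟩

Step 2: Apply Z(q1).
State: -i|01⟩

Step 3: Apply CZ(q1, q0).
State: -i|01⟩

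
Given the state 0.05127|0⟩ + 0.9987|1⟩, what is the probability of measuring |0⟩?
0.002629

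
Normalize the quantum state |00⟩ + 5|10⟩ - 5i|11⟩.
0.14|00⟩ + 0.7001|10⟩ - 0.7001i|11⟩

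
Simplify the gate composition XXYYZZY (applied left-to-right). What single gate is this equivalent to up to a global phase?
Y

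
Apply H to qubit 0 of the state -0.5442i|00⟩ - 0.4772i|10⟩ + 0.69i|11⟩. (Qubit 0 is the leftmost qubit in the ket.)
-0.7222i|00⟩ + 0.4879i|01⟩ - 0.04738i|10⟩ - 0.4879i|11⟩

H on qubit 0 mixes each pair of kets that differ only in qubit 0: amplitudes (a, b) of (|…0…⟩, |…1…⟩) become ((a + b)/√2, (a − b)/√2). Kets absent from the input have amplitude 0.
(|00⟩, |10⟩): (a, b) = (-0.5442i, -0.4772i) → (-0.7222i, -0.04738i)
(|01⟩, |11⟩): (a, b) = (0, 0.69i) → (0.4879i, -0.4879i)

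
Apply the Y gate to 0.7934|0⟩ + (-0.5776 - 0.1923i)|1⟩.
(-0.1923 + 0.5776i)|0⟩ + 0.7934i|1⟩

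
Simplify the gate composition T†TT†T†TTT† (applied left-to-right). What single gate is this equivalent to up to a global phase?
T†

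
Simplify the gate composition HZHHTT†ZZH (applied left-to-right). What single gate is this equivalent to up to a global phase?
X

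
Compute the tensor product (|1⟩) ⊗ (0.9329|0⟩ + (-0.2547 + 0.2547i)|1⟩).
0.9329|10⟩ + (-0.2547 + 0.2547i)|11⟩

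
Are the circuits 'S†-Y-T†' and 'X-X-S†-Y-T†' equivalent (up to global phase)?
Yes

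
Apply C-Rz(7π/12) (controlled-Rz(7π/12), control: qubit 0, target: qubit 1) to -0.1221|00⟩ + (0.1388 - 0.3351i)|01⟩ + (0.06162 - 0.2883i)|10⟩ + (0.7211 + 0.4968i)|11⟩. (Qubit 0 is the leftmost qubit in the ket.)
-0.1221|00⟩ + (0.1388 - 0.3351i)|01⟩ + (-0.1912 - 0.2244i)|10⟩ + (0.04484 + 0.8745i)|11⟩

C-Rz(7π/12) leaves the control-|0⟩ kets |00⟩, |01⟩ unchanged and applies Rz(7π/12) to qubit 1 on the control-|1⟩ pair (|10⟩, |11⟩).
Rz(7π/12) = [[e^(−iθ/2), 0], [0, e^(iθ/2)]] with e^(±iθ/2) = cos(θ/2) ± i·sin(θ/2); θ = 7π/12, cos(θ/2) ≈ 0.608761, sin(θ/2) ≈ 0.793353.
With a = amp(|10⟩) = (0.06162 - 0.2883i) and b = amp(|11⟩) = (0.7211 + 0.4968i):
new amp(|10⟩) = (0.608761 - 0.793353i)·a = (-0.1912 - 0.2244i)
new amp(|11⟩) = (0.608761 + 0.793353i)·b = (0.04484 + 0.8745i)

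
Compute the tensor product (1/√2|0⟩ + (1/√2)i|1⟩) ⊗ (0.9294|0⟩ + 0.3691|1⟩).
0.6572|00⟩ + 0.261|01⟩ + 0.6572i|10⟩ + 0.261i|11⟩

amp(|b₁b₂…⟩) = product of the factor amplitudes for bits b₁, b₂, …; only kets whose every factor amplitude is nonzero survive.
|00⟩: (1/√2)(0.9294) = 0.6572
|01⟩: (1/√2)(0.3691) = 0.261
|10⟩: ((1/√2)i)(0.9294) = 0.6572i
|11⟩: ((1/√2)i)(0.3691) = 0.261i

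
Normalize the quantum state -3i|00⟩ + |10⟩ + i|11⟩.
-0.9045i|00⟩ + 0.3015|10⟩ + 0.3015i|11⟩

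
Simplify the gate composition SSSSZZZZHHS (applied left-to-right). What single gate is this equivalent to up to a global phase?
S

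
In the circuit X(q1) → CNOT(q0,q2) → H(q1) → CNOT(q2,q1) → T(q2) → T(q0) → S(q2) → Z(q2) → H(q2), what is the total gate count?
9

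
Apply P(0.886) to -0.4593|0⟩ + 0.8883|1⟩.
-0.4593|0⟩ + (0.5619 + 0.688i)|1⟩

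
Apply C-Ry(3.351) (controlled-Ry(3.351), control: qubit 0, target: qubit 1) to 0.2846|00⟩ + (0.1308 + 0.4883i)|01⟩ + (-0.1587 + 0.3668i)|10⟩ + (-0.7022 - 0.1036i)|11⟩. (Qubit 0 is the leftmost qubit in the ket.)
0.2846|00⟩ + (0.1308 + 0.4883i)|01⟩ + (0.7149 + 0.0647i)|10⟩ + (-0.08444 + 0.3756i)|11⟩

C-Ry(3.351) leaves the control-|0⟩ kets |00⟩, |01⟩ unchanged and applies Ry(3.351) to qubit 1 on the control-|1⟩ pair (|10⟩, |11⟩).
Ry(3.351) = [[cos(θ/2), −sin(θ/2)], [sin(θ/2), cos(θ/2)]]; θ = 3.351, cos(θ/2) ≈ -0.104512, sin(θ/2) ≈ 0.994524.
With a = amp(|10⟩) = (-0.1587 + 0.3668i) and b = amp(|11⟩) = (-0.7022 - 0.1036i):
new amp(|10⟩) = (-0.104512)·a + (-0.994524)·b = (0.7149 + 0.0647i)
new amp(|11⟩) = (0.994524)·a + (-0.104512)·b = (-0.08444 + 0.3756i)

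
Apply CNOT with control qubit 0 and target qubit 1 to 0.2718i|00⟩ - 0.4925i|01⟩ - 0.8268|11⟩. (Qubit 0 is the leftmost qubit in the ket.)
0.2718i|00⟩ - 0.4925i|01⟩ - 0.8268|10⟩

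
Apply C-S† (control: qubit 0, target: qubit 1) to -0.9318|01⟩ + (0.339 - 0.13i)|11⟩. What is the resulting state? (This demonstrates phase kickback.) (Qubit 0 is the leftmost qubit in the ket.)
-0.9318|01⟩ + (-0.13 - 0.339i)|11⟩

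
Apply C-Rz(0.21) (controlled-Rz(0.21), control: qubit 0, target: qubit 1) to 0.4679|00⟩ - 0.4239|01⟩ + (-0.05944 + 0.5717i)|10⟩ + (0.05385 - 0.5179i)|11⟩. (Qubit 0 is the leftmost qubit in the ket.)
0.4679|00⟩ - 0.4239|01⟩ + (0.0008056 + 0.5748i)|10⟩ + (0.1078 - 0.5094i)|11⟩

C-Rz(0.21) leaves the control-|0⟩ kets |00⟩, |01⟩ unchanged and applies Rz(0.21) to qubit 1 on the control-|1⟩ pair (|10⟩, |11⟩).
Rz(0.21) = [[e^(−iθ/2), 0], [0, e^(iθ/2)]] with e^(±iθ/2) = cos(θ/2) ± i·sin(θ/2); θ = 0.21, cos(θ/2) ≈ 0.994493, sin(θ/2) ≈ 0.104807.
With a = amp(|10⟩) = (-0.05944 + 0.5717i) and b = amp(|11⟩) = (0.05385 - 0.5179i):
new amp(|10⟩) = (0.994493 - 0.104807i)·a = (0.0008056 + 0.5748i)
new amp(|11⟩) = (0.994493 + 0.104807i)·b = (0.1078 - 0.5094i)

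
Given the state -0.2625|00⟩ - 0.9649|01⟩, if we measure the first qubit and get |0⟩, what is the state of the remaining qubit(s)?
-0.2625|0⟩ - 0.9649|1⟩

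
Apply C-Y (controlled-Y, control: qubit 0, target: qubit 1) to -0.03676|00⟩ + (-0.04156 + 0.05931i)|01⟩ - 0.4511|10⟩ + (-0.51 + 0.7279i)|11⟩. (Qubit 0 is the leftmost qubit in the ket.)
-0.03676|00⟩ + (-0.04156 + 0.05931i)|01⟩ + (0.7279 + 0.51i)|10⟩ - 0.4511i|11⟩

C-Y leaves the control-|0⟩ kets |00⟩, |01⟩ unchanged and applies Y to qubit 1 on the control-|1⟩ pair (|10⟩, |11⟩).
Y = [[0, -i], [i, 0]].
With a = amp(|10⟩) = -0.4511 and b = amp(|11⟩) = (-0.51 + 0.7279i):
new amp(|10⟩) = (-i)·b = (0.7279 + 0.51i)
new amp(|11⟩) = (i)·a = -0.4511i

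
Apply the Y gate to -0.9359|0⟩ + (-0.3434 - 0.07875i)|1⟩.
(-0.07875 + 0.3434i)|0⟩ - 0.9359i|1⟩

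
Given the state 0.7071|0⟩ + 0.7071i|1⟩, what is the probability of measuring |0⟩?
0.5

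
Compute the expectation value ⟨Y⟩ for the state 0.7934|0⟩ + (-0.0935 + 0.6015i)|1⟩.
0.9545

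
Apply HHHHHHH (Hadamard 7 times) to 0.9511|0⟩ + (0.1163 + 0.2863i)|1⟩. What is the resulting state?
(0.7548 + 0.2024i)|0⟩ + (0.5903 - 0.2024i)|1⟩

H² = I, so H^7 = H: a single Hadamard. With (a, b) = (0.9511, (0.1163 + 0.2863i)), H gives ((a + b)/√2, (a − b)/√2) = ((0.7548 + 0.2024i), (0.5903 - 0.2024i)).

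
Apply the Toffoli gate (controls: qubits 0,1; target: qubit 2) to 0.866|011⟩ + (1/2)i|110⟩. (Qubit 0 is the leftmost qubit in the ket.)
0.866|011⟩ + (1/2)i|111⟩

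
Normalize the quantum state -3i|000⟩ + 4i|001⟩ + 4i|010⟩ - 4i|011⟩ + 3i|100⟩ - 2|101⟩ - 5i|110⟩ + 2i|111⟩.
-0.3015i|000⟩ + 0.402i|001⟩ + 0.402i|010⟩ - 0.402i|011⟩ + 0.3015i|100⟩ - 0.201|101⟩ - 0.5025i|110⟩ + 0.201i|111⟩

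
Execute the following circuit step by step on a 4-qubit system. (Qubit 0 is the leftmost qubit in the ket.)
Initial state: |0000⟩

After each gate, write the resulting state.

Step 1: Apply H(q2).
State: 1/√2|0000⟩ + 1/√2|0010⟩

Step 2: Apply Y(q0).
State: (1/√2)i|1000⟩ + (1/√2)i|1010⟩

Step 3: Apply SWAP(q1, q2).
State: (1/√2)i|1000⟩ + (1/√2)i|1100⟩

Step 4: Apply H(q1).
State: i|1000⟩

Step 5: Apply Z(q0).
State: -i|1000⟩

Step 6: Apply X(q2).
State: -i|1010⟩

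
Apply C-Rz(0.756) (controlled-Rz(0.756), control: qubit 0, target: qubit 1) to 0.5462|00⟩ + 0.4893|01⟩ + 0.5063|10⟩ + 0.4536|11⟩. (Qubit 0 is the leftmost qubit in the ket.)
0.5462|00⟩ + 0.4893|01⟩ + (0.4706 - 0.1869i)|10⟩ + (0.4216 + 0.1674i)|11⟩

C-Rz(0.756) leaves the control-|0⟩ kets |00⟩, |01⟩ unchanged and applies Rz(0.756) to qubit 1 on the control-|1⟩ pair (|10⟩, |11⟩).
Rz(0.756) = [[e^(−iθ/2), 0], [0, e^(iθ/2)]] with e^(±iθ/2) = cos(θ/2) ± i·sin(θ/2); θ = 0.756, cos(θ/2) ≈ 0.929405, sin(θ/2) ≈ 0.369062.
With a = amp(|10⟩) = 0.5063 and b = amp(|11⟩) = 0.4536:
new amp(|10⟩) = (0.929405 - 0.369062i)·a = (0.4706 - 0.1869i)
new amp(|11⟩) = (0.929405 + 0.369062i)·b = (0.4216 + 0.1674i)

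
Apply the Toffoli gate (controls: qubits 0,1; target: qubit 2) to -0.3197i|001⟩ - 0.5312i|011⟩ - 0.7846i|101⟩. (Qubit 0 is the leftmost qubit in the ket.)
-0.3197i|001⟩ - 0.5312i|011⟩ - 0.7846i|101⟩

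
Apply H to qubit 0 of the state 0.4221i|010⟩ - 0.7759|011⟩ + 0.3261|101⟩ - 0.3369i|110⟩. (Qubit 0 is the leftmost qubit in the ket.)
0.2306|001⟩ + 0.06025i|010⟩ - 0.5486|011⟩ - 0.2306|101⟩ + 0.5367i|110⟩ - 0.5486|111⟩

H on qubit 0 mixes each pair of kets that differ only in qubit 0: amplitudes (a, b) of (|…0…⟩, |…1…⟩) become ((a + b)/√2, (a − b)/√2). Kets absent from the input have amplitude 0.
(|001⟩, |101⟩): (a, b) = (0, 0.3261) → (0.2306, -0.2306)
(|010⟩, |110⟩): (a, b) = (0.4221i, -0.3369i) → (0.06025i, 0.5367i)
(|011⟩, |111⟩): (a, b) = (-0.7759, 0) → (-0.5486, -0.5486)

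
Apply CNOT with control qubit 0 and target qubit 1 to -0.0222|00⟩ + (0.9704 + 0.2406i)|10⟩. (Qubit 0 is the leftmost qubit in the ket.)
-0.0222|00⟩ + (0.9704 + 0.2406i)|11⟩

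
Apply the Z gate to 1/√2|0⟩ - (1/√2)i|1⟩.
1/√2|0⟩ + (1/√2)i|1⟩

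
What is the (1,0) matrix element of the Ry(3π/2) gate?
1/√2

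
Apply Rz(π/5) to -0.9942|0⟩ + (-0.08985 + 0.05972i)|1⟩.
(-0.9455 + 0.3072i)|0⟩ + (-0.1039 + 0.02903i)|1⟩

Rz(π/5) = [[e^(−iθ/2), 0], [0, e^(iθ/2)]] with e^(±iθ/2) = cos(θ/2) ± i·sin(θ/2); θ = π/5, cos(θ/2) ≈ 0.951057, sin(θ/2) ≈ 0.309017.
With a = amp(|0⟩) = -0.9942 and b = amp(|1⟩) = (-0.08985 + 0.05972i):
new amp(|0⟩) = (0.951057 - 0.309017i)·a = (-0.9455 + 0.3072i)
new amp(|1⟩) = (0.951057 + 0.309017i)·b = (-0.1039 + 0.02903i)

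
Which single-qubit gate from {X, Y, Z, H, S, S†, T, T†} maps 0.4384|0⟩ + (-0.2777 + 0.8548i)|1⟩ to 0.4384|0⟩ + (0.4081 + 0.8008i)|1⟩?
T†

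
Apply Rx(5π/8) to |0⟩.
0.5556|0⟩ - 0.8315i|1⟩

Rx(5π/8) = [[cos(θ/2), −i·sin(θ/2)], [−i·sin(θ/2), cos(θ/2)]]; θ = 5π/8, cos(θ/2) ≈ 0.55557, sin(θ/2) ≈ 0.83147.
With a = amp(|0⟩) = 1 and b = amp(|1⟩) = 0:
new amp(|0⟩) = (0.55557)·a + (-0.83147i)·b = 0.5556
new amp(|1⟩) = (-0.83147i)·a + (0.55557)·b = -0.8315i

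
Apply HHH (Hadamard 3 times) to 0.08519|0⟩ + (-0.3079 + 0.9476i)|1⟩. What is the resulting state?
(-0.1575 + 0.6701i)|0⟩ + (0.278 - 0.6701i)|1⟩

H² = I, so H^3 = H: a single Hadamard. With (a, b) = (0.08519, (-0.3079 + 0.9476i)), H gives ((a + b)/√2, (a − b)/√2) = ((-0.1575 + 0.6701i), (0.278 - 0.6701i)).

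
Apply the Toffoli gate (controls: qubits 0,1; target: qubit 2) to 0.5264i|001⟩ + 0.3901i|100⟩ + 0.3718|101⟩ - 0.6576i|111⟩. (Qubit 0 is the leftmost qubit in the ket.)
0.5264i|001⟩ + 0.3901i|100⟩ + 0.3718|101⟩ - 0.6576i|110⟩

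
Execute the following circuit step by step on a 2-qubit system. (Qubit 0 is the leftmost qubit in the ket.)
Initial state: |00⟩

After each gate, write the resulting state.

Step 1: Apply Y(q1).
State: i|01⟩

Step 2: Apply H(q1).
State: (1/√2)i|00⟩ - (1/√2)i|01⟩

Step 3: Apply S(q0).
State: (1/√2)i|00⟩ - (1/√2)i|01⟩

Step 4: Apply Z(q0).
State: (1/√2)i|00⟩ - (1/√2)i|01⟩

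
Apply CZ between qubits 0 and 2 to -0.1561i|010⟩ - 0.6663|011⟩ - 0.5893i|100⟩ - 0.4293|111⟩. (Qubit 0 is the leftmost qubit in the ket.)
-0.1561i|010⟩ - 0.6663|011⟩ - 0.5893i|100⟩ + 0.4293|111⟩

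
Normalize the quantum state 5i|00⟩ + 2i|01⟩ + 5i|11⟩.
0.6804i|00⟩ + 0.2722i|01⟩ + 0.6804i|11⟩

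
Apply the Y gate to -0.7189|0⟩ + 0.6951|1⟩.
-0.6951i|0⟩ - 0.7189i|1⟩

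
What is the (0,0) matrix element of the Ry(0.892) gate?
0.9022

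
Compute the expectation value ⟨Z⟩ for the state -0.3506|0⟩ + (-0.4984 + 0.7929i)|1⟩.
-0.7542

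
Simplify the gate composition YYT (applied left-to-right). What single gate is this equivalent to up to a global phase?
T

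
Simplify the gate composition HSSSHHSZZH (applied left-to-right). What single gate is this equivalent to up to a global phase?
I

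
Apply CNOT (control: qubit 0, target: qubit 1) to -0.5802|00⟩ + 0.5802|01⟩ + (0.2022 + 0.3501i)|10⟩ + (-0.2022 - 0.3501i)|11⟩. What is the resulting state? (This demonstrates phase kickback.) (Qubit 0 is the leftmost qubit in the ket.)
-0.5802|00⟩ + 0.5802|01⟩ + (-0.2022 - 0.3501i)|10⟩ + (0.2022 + 0.3501i)|11⟩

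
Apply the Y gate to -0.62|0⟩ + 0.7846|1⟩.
-0.7846i|0⟩ - 0.62i|1⟩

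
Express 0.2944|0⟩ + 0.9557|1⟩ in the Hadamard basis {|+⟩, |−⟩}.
0.884|+⟩ - 0.4676|−⟩

With |ψ⟩ = α|0⟩ + β|1⟩, the Hadamard-basis coefficients are ⟨+|ψ⟩ = (α + β)/√2 and ⟨−|ψ⟩ = (α − β)/√2.
Here α = 0.2944, β = 0.9557: (α + β)/√2 = 0.884, (α − β)/√2 = -0.4676.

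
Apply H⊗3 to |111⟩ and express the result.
1/√8|000⟩ - 1/√8|001⟩ - 1/√8|010⟩ + 1/√8|011⟩ - 1/√8|100⟩ + 1/√8|101⟩ + 1/√8|110⟩ - 1/√8|111⟩

H⊗3 gives amp(|y⟩) = (1/2√2) Σ_x (−1)^(x·y) amp(|x⟩), where x·y is the number of positions in which both x and y have a 1.
|000⟩: (1)/(2√2) = 1/√8
|001⟩: (-1)/(2√2) = -1/√8
|010⟩: (-1)/(2√2) = -1/√8
|011⟩: (1)/(2√2) = 1/√8
|100⟩: (-1)/(2√2) = -1/√8
|101⟩: (1)/(2√2) = 1/√8
|110⟩: (1)/(2√2) = 1/√8
|111⟩: (-1)/(2√2) = -1/√8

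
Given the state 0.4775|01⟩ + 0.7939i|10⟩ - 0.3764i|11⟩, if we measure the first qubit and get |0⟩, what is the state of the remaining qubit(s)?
|1⟩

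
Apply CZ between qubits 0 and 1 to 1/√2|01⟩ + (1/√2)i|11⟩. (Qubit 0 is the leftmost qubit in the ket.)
1/√2|01⟩ - (1/√2)i|11⟩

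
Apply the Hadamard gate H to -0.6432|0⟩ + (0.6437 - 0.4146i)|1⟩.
(0.0003536 - 0.2932i)|0⟩ + (-0.91 + 0.2932i)|1⟩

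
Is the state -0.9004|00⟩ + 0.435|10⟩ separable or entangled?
Separable

Writing the state as a|00⟩ + b|01⟩ + c|10⟩ + d|11⟩, it is a product state iff ad − bc = 0.
Here (a, b, c, d) = (-0.9004, 0, 0.435, 0): ad − bc = (-0.9004)(0) − (0)(0.435) = 0, so the state is separable.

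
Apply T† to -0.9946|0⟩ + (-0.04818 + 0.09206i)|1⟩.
-0.9946|0⟩ + (0.03103 + 0.09916i)|1⟩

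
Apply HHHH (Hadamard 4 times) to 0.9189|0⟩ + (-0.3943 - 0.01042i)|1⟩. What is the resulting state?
0.9189|0⟩ + (-0.3943 - 0.01042i)|1⟩

H² = I, so an even number of Hadamards cancels: H^4 = I and the state is unchanged.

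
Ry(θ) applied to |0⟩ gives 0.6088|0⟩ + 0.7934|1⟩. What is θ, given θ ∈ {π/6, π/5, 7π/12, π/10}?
7π/12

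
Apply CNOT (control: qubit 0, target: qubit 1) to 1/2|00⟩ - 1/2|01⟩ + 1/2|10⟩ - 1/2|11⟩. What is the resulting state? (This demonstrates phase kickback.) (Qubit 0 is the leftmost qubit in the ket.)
1/2|00⟩ - 1/2|01⟩ - 1/2|10⟩ + 1/2|11⟩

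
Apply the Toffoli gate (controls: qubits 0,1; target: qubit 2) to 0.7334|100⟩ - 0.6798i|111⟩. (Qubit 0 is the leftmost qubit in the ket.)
0.7334|100⟩ - 0.6798i|110⟩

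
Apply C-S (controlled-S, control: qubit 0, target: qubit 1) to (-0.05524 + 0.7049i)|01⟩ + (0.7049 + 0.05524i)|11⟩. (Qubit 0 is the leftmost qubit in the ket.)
(-0.05524 + 0.7049i)|01⟩ + (-0.05524 + 0.7049i)|11⟩

C-S leaves the control-|0⟩ kets |00⟩, |01⟩ unchanged and applies S to qubit 1 on the control-|1⟩ pair (|10⟩, |11⟩).
S = [[1, 0], [0, i]].
With a = amp(|10⟩) = 0 and b = amp(|11⟩) = (0.7049 + 0.05524i):
new amp(|10⟩) = (1)·a = 0
new amp(|11⟩) = (i)·b = (-0.05524 + 0.7049i)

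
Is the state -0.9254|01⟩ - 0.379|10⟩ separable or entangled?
Entangled

Writing the state as a|00⟩ + b|01⟩ + c|10⟩ + d|11⟩, it is a product state iff ad − bc = 0.
Here (a, b, c, d) = (0, -0.9254, -0.379, 0): ad − bc = (0)(0) − (-0.9254)(-0.379) = -0.3507 ≠ 0, so the state is entangled.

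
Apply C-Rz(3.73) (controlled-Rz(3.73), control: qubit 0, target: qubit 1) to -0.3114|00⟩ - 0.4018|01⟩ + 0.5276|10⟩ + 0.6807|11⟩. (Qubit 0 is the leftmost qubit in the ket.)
-0.3114|00⟩ - 0.4018|01⟩ + (-0.153 - 0.5049i)|10⟩ + (-0.1974 + 0.6515i)|11⟩

C-Rz(3.73) leaves the control-|0⟩ kets |00⟩, |01⟩ unchanged and applies Rz(3.73) to qubit 1 on the control-|1⟩ pair (|10⟩, |11⟩).
Rz(3.73) = [[e^(−iθ/2), 0], [0, e^(iθ/2)]] with e^(±iθ/2) = cos(θ/2) ± i·sin(θ/2); θ = 3.73, cos(θ/2) ≈ -0.289978, sin(θ/2) ≈ 0.957033.
With a = amp(|10⟩) = 0.5276 and b = amp(|11⟩) = 0.6807:
new amp(|10⟩) = (-0.289978 - 0.957033i)·a = (-0.153 - 0.5049i)
new amp(|11⟩) = (-0.289978 + 0.957033i)·b = (-0.1974 + 0.6515i)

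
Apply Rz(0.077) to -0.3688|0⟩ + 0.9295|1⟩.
(-0.3685 + 0.0142i)|0⟩ + (0.9288 + 0.03578i)|1⟩

Rz(0.077) = [[e^(−iθ/2), 0], [0, e^(iθ/2)]] with e^(±iθ/2) = cos(θ/2) ± i·sin(θ/2); θ = 0.077, cos(θ/2) ≈ 0.999259, sin(θ/2) ≈ 0.0384905.
With a = amp(|0⟩) = -0.3688 and b = amp(|1⟩) = 0.9295:
new amp(|0⟩) = (0.999259 - 0.0384905i)·a = (-0.3685 + 0.0142i)
new amp(|1⟩) = (0.999259 + 0.0384905i)·b = (0.9288 + 0.03578i)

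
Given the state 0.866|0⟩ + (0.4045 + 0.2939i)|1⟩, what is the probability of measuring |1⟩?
0.25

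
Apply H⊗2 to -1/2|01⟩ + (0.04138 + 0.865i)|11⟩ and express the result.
(-0.2293 + 0.4325i)|00⟩ + (0.2293 - 0.4325i)|01⟩ + (-0.2707 - 0.4325i)|10⟩ + (0.2707 + 0.4325i)|11⟩

H⊗2 gives amp(|y⟩) = (1/2) Σ_x (−1)^(x·y) amp(|x⟩), where x·y is the number of positions in which both x and y have a 1.
|00⟩: (-1/2 + (0.04138 + 0.865i))/2 = (-0.2293 + 0.4325i)
|01⟩: (1/2 - (0.04138 + 0.865i))/2 = (0.2293 - 0.4325i)
|10⟩: (-1/2 - (0.04138 + 0.865i))/2 = (-0.2707 - 0.4325i)
|11⟩: (1/2 + (0.04138 + 0.865i))/2 = (0.2707 + 0.4325i)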